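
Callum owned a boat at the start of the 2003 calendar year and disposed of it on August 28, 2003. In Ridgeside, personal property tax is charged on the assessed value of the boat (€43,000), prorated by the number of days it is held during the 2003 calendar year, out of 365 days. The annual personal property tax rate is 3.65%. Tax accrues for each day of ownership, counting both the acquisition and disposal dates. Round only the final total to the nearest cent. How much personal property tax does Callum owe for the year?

€1,032.00

Days held (January 1 – August 28, 2003): 240 out of 365
Tax = €43,000 × 3.65% × 240/365 = €1,032.0000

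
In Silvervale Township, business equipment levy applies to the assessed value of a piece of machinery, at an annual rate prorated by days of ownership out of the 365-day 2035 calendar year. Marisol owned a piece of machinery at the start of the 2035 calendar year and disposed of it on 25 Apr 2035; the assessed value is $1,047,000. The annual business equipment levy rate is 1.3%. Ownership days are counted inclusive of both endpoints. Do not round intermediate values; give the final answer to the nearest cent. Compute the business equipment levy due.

Days held (1 Jan – 25 Apr 2035): 115 out of 365
Tax = $1,047,000 × 1.3% × 115/365 = $4,288.3973

$4,288.40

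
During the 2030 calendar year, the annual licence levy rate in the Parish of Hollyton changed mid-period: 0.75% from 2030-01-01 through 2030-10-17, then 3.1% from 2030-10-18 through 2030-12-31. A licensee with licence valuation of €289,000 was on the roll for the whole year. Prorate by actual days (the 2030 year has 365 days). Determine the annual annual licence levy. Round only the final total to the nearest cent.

€3,563.01

2030-01-01 to 2030-10-17: 290 days at 0.75% → €289,000 × 0.75% × 290/365 = €1,722.1233
2030-10-18 to 2030-12-31: 75 days at 3.1% → €289,000 × 3.1% × 75/365 = €1,840.8904
Total = €3,563.0137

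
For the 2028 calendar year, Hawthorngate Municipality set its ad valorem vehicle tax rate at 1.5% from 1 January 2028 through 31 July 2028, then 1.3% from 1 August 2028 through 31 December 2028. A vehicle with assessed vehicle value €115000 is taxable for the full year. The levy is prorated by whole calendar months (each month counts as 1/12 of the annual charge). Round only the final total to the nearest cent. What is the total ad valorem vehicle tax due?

€1629.17

1 January – 31 July 2028: 7 months at 1.5% → €115000 × 1.5% × 7/12 = €1006.2500
1 August – 31 December 2028: 5 months at 1.3% → €115000 × 1.3% × 5/12 = €622.9167
Total = €1629.1667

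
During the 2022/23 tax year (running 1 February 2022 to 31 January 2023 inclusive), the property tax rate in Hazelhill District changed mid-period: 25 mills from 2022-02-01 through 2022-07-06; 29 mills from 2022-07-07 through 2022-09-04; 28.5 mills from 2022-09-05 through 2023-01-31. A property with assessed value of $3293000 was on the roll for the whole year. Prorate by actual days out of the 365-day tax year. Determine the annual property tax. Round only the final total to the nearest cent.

$89195.19

2022-02-01 to 2022-07-06: 156 days at 25 mills → $3293000 × 2.5% × 156/365 = $35185.4795
2022-07-07 to 2022-09-04: 60 days at 29 mills → $3293000 × 2.9% × 60/365 = $15698.1370
2022-09-05 to 2023-01-31: 149 days at 28.5 mills → $3293000 × 2.85% × 149/365 = $38311.5740
Total = $89195.1904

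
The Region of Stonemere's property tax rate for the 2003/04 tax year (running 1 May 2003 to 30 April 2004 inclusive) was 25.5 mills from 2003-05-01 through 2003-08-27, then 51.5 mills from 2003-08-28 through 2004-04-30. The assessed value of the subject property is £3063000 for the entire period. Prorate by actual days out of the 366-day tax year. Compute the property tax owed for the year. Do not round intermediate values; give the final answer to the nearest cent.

£131851.27

2003-05-01 to 2003-08-27: 119 days at 25.5 mills → £3063000 × 2.55% × 119/366 = £25395.2828
2003-08-28 to 2004-04-30: 247 days at 51.5 mills → £3063000 × 5.15% × 247/366 = £106455.9877
Total = £131851.2705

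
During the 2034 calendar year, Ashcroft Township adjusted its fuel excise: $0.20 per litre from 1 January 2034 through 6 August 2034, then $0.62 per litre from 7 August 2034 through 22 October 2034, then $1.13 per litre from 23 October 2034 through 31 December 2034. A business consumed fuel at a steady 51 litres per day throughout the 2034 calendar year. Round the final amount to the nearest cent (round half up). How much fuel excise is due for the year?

1 January – 6 August 2034: 218 days × 51 litres/day = 11,118 litres at $0.20/litre → $2223.60
7 August – 22 October 2034: 77 days × 51 litres/day = 3,927 litres at $0.62/litre → $2434.74
23 October – 31 December 2034: 70 days × 51 litres/day = 3,570 litres at $1.13/litre → $4034.10

$8692.44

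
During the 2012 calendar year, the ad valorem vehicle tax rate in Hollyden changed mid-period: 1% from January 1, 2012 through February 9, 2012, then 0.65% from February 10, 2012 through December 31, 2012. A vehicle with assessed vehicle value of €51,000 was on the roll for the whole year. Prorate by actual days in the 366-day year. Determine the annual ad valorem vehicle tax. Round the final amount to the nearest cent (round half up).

€351.01

January 1 – February 9, 2012: 40 days at 1% → €51,000 × 1% × 40/366 = €55.7377
February 10 – December 31, 2012: 326 days at 0.65% → €51,000 × 0.65% × 326/366 = €295.2705
Total = €351.0082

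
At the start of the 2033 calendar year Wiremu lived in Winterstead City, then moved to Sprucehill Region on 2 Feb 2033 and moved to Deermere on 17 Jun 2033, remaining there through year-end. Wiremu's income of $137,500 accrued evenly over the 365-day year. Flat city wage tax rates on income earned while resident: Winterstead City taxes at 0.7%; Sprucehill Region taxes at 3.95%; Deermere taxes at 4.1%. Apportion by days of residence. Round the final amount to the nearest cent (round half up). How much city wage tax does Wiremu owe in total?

Winterstead City, 1 Jan – 1 Feb 2033: 32 days → $137,500 × 0.7% × 32/365 = $84.3836
Sprucehill Region, 2 Feb – 16 Jun 2033: 135 days → $137,500 × 3.95% × 135/365 = $2,008.8185
Deermere, 17 Jun – 31 Dec 2033: 198 days → $137,500 × 4.1% × 198/365 = $3,058.1507
Total = $5,151.3527

$5,151.35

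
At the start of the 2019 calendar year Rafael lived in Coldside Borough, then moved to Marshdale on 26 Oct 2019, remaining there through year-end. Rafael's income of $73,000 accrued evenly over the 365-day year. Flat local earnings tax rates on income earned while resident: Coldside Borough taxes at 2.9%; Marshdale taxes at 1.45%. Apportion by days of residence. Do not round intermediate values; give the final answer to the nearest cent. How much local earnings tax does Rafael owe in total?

$1,922.70

Coldside Borough, 1 Jan – 25 Oct 2019: 298 days → $73,000 × 2.9% × 298/365 = $1,728.4000
Marshdale, 26 Oct – 31 Dec 2019: 67 days → $73,000 × 1.45% × 67/365 = $194.3000
Total = $1,922.7000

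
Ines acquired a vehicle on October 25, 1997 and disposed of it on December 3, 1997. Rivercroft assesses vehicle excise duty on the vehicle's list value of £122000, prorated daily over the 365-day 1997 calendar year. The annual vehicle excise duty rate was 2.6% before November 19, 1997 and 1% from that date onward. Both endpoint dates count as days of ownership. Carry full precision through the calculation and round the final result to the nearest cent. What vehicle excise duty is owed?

October 25 – November 18, 1997: 25 days at 2.6% → £122000 × 2.6% × 25/365 = £217.2603
November 19 – December 3, 1997: 15 days at 1% → £122000 × 1% × 15/365 = £50.1370
Total = £267.3973

£267.40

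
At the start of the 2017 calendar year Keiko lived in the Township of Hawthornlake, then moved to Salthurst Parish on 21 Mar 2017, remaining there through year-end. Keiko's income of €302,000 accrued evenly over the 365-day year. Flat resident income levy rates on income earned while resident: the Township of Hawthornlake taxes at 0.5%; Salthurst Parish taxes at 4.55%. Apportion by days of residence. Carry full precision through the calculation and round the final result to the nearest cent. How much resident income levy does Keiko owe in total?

€11,093.74

The Township of Hawthornlake, 1 Jan – 20 Mar 2017: 79 days → €302,000 × 0.5% × 79/365 = €326.8219
Salthurst Parish, 21 Mar – 31 Dec 2017: 286 days → €302,000 × 4.55% × 286/365 = €10,766.9205
Total = €11,093.7425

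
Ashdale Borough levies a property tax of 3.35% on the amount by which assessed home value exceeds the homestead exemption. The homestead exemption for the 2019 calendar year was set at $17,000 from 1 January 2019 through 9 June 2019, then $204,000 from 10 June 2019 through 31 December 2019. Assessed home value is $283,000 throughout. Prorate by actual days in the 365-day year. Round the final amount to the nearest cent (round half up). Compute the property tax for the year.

$5,392.58

1 January – 9 June 2019: 160 days, exemption $17,000 → ($283,000 − $17,000) × 3.35% × 160/365 = $3,906.1918
10 June – 31 December 2019: 205 days, exemption $204,000 → ($283,000 − $204,000) × 3.35% × 205/365 = $1,486.3904
Total = $5,392.5822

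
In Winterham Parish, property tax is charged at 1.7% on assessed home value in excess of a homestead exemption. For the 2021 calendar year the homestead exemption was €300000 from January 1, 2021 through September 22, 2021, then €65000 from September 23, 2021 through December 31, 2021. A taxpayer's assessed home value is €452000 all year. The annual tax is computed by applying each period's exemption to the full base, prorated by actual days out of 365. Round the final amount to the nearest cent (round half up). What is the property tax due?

€3678.52

January 1 – September 22, 2021: 265 days, exemption €300000 → (€452000 − €300000) × 1.7% × 265/365 = €1876.0548
September 23 – December 31, 2021: 100 days, exemption €65000 → (€452000 − €65000) × 1.7% × 100/365 = €1802.4658
Total = €3678.5205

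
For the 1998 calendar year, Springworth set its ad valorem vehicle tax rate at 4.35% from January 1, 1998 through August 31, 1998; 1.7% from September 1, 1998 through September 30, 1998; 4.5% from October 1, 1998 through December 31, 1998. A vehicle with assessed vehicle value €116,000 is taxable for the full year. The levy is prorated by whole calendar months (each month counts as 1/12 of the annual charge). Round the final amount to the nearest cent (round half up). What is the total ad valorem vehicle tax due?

January 1 – August 31, 1998: 8 months at 4.35% → €116,000 × 4.35% × 8/12 = €3,364.0000
September 1 – September 30, 1998: 1 month at 1.7% → €116,000 × 1.7% × 1/12 = €164.3333
October 1 – December 31, 1998: 3 months at 4.5% → €116,000 × 4.5% × 3/12 = €1,305.0000
Total = €4,833.3333

€4,833.33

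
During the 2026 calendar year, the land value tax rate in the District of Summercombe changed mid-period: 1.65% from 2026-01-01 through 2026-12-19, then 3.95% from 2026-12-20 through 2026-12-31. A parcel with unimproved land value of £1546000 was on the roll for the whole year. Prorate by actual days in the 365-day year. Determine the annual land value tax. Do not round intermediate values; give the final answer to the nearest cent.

£26678.03

2026-01-01 to 2026-12-19: 353 days at 1.65% → £1546000 × 1.65% × 353/365 = £24670.3479
2026-12-20 to 2026-12-31: 12 days at 3.95% → £1546000 × 3.95% × 12/365 = £2007.6822
Total = £26678.0301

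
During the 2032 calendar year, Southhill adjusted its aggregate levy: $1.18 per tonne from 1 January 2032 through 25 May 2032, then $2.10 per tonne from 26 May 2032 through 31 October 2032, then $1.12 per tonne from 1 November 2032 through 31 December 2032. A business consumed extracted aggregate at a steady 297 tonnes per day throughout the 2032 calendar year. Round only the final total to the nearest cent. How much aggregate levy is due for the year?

$170626.50

1 January – 25 May 2032: 146 days × 297 tonnes/day = 43,362 tonnes at $1.18/tonne → $51167.16
26 May – 31 October 2032: 159 days × 297 tonnes/day = 47,223 tonnes at $2.10/tonne → $99168.30
1 November – 31 December 2032: 61 days × 297 tonnes/day = 18,117 tonnes at $1.12/tonne → $20291.04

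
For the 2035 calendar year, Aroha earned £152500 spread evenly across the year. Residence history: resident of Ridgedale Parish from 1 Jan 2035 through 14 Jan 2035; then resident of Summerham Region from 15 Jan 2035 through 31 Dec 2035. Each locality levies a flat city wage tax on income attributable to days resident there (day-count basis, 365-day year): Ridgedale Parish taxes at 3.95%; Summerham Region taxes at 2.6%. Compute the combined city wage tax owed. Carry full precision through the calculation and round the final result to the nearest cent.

Ridgedale Parish, 1 Jan – 14 Jan 2035: 14 days → £152500 × 3.95% × 14/365 = £231.0479
Summerham Region, 15 Jan – 31 Dec 2035: 351 days → £152500 × 2.6% × 351/365 = £3812.9178
Total = £4043.9658

£4043.97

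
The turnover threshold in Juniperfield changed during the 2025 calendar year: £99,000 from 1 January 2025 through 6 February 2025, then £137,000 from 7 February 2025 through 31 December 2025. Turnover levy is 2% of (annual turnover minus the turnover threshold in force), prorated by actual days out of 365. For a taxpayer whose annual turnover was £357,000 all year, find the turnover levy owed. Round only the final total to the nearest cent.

£4,477.04

1 January – 6 February 2025: 37 days, exemption £99,000 → (£357,000 − £99,000) × 2% × 37/365 = £523.0685
7 February – 31 December 2025: 328 days, exemption £137,000 → (£357,000 − £137,000) × 2% × 328/365 = £3,953.9726
Total = £4,477.0411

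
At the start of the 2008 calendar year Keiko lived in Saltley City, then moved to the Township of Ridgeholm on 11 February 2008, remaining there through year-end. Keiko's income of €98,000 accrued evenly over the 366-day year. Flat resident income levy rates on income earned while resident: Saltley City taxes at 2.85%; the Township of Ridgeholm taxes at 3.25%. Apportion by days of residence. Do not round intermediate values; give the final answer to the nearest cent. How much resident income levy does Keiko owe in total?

€3,141.09

Saltley City, 1 January – 10 February 2008: 41 days → €98,000 × 2.85% × 41/366 = €312.8770
The Township of Ridgeholm, 11 February – 31 December 2008: 325 days → €98,000 × 3.25% × 325/366 = €2,828.2104
Total = €3,141.0874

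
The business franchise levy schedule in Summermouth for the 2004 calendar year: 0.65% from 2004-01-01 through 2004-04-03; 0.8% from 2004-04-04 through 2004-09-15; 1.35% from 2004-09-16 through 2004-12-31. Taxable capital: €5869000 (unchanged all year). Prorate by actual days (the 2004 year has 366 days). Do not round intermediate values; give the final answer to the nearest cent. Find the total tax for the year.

2004-01-01 to 2004-04-03: 94 days at 0.65% → €5869000 × 0.65% × 94/366 = €9797.7022
2004-04-04 to 2004-09-15: 165 days at 0.8% → €5869000 × 0.8% × 165/366 = €21166.8852
2004-09-16 to 2004-12-31: 107 days at 1.35% → €5869000 × 1.35% × 107/366 = €23163.3074
Total = €54127.8948

€54127.89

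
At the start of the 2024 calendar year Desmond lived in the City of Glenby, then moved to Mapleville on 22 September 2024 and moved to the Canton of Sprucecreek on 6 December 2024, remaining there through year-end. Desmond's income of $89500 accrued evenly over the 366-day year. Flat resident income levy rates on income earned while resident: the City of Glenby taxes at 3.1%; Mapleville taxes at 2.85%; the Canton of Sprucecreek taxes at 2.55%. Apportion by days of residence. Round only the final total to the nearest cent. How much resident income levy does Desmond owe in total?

The City of Glenby, 1 January – 21 September 2024: 265 days → $89500 × 3.1% × 265/366 = $2008.8593
Mapleville, 22 September – 5 December 2024: 75 days → $89500 × 2.85% × 75/366 = $522.6947
The Canton of Sprucecreek, 6 December – 31 December 2024: 26 days → $89500 × 2.55% × 26/366 = $162.1270
Total = $2693.6810

$2693.68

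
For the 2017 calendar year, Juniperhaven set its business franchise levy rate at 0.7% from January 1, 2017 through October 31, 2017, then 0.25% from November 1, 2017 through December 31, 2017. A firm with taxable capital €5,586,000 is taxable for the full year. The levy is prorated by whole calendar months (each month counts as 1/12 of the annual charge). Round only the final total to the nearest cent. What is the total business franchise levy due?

€34,912.50

January 1 – October 31, 2017: 10 months at 0.7% → €5,586,000 × 0.7% × 10/12 = €32,585.0000
November 1 – December 31, 2017: 2 months at 0.25% → €5,586,000 × 0.25% × 2/12 = €2,327.5000
Total = €34,912.5000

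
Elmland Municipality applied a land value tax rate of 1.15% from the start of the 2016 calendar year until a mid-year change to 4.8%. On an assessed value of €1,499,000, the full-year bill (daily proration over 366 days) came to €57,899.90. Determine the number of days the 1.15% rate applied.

94 days

Let d = days at the first rate; then 366 − d days at the second rate.
€1,499,000 × [1.15%·d + 4.8%·(366−d)] / 366 = €57,899.90
Solving gives d = 94, so the new rate took effect on April 4, 2016.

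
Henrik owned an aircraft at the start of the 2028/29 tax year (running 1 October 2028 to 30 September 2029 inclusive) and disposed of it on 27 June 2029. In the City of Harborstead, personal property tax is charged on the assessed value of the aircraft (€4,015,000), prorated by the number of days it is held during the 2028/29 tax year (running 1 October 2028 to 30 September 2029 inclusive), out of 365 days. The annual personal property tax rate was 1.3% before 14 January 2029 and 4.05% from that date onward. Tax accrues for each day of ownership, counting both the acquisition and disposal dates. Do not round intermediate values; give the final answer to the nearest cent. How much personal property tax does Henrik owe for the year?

€88,522.50

1 October 2028 – 13 January 2029: 105 days at 1.3% → €4,015,000 × 1.3% × 105/365 = €15,015.0000
14 January – 27 June 2029: 165 days at 4.05% → €4,015,000 × 4.05% × 165/365 = €73,507.5000
Total = €88,522.5000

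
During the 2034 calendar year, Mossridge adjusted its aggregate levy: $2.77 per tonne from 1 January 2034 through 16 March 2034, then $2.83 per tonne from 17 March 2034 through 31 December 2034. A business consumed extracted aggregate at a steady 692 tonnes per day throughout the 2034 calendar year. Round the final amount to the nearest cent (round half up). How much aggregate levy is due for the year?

1 January – 16 March 2034: 75 days × 692 tonnes/day = 51,900 tonnes at $2.77/tonne → $143,763.00
17 March – 31 December 2034: 290 days × 692 tonnes/day = 200,680 tonnes at $2.83/tonne → $567,924.40

$711,687.40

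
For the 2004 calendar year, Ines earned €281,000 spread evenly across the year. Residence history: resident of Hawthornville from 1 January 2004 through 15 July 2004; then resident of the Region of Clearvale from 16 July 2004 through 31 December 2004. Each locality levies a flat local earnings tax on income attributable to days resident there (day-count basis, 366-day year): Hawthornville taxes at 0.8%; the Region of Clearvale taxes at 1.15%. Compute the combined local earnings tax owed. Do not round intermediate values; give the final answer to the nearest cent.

Hawthornville, 1 January – 15 July 2004: 197 days → €281,000 × 0.8% × 197/366 = €1,209.9891
The Region of Clearvale, 16 July – 31 December 2004: 169 days → €281,000 × 1.15% × 169/366 = €1,492.1407
Total = €2,702.1298

€2,702.13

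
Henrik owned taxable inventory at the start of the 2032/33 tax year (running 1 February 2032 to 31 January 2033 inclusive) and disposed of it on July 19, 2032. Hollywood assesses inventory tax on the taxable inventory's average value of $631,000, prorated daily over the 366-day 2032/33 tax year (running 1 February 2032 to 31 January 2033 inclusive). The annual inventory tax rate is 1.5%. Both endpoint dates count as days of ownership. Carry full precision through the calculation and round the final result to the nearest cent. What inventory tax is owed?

$4,396.31

Days held (February 1 – July 19, 2032): 170 out of 366
Tax = $631,000 × 1.5% × 170/366 = $4,396.3115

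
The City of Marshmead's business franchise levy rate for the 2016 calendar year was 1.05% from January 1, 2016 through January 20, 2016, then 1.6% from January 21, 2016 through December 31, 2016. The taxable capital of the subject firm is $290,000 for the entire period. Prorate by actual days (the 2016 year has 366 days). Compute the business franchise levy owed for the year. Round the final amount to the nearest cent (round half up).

January 1 – January 20, 2016: 20 days at 1.05% → $290,000 × 1.05% × 20/366 = $166.3934
January 21 – December 31, 2016: 346 days at 1.6% → $290,000 × 1.6% × 346/366 = $4,386.4481
Total = $4,552.8415

$4,552.84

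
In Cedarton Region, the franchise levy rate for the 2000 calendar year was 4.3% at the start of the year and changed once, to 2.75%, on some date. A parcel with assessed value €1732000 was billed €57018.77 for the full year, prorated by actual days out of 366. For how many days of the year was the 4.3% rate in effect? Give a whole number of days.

128 days

Let d = days at the first rate; then 366 − d days at the second rate.
€1732000 × [4.3%·d + 2.75%·(366−d)] / 366 = €57018.77
Solving gives d = 128, so the new rate took effect on 8 May 2000.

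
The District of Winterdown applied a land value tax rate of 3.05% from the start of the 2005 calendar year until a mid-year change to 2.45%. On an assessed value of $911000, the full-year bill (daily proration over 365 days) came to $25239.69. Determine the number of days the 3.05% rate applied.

195 days

Let d = days at the first rate; then 365 − d days at the second rate.
$911000 × [3.05%·d + 2.45%·(365−d)] / 365 = $25239.69
Solving gives d = 195, so the new rate took effect on July 15, 2005.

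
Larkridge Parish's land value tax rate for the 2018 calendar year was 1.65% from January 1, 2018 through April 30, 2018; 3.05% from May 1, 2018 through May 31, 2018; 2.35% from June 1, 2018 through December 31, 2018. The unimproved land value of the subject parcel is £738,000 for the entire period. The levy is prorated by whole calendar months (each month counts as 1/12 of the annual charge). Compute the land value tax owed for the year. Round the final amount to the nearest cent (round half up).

January 1 – April 30, 2018: 4 months at 1.65% → £738,000 × 1.65% × 4/12 = £4,059.0000
May 1 – May 31, 2018: 1 month at 3.05% → £738,000 × 3.05% × 1/12 = £1,875.7500
June 1 – December 31, 2018: 7 months at 2.35% → £738,000 × 2.35% × 7/12 = £10,116.7500
Total = £16,051.5000

£16,051.50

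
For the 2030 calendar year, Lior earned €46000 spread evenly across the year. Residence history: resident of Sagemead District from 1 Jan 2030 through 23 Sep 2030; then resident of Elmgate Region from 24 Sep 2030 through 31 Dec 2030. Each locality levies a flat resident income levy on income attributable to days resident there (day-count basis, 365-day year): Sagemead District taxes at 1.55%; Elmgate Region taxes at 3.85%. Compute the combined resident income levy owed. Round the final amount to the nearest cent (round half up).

Sagemead District, 1 Jan – 23 Sep 2030: 266 days → €46000 × 1.55% × 266/365 = €519.6110
Elmgate Region, 24 Sep – 31 Dec 2030: 99 days → €46000 × 3.85% × 99/365 = €480.3534
Total = €999.9644

€999.96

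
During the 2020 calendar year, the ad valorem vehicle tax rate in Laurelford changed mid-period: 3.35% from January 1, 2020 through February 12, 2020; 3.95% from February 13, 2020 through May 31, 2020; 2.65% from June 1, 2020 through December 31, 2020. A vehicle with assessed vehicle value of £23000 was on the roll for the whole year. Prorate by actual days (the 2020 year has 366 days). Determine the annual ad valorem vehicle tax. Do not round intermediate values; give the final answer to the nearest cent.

£717.46

January 1 – February 12, 2020: 43 days at 3.35% → £23000 × 3.35% × 43/366 = £90.5232
February 13 – May 31, 2020: 109 days at 3.95% → £23000 × 3.95% × 109/366 = £270.5642
June 1 – December 31, 2020: 214 days at 2.65% → £23000 × 2.65% × 214/366 = £356.3743
Total = £717.4617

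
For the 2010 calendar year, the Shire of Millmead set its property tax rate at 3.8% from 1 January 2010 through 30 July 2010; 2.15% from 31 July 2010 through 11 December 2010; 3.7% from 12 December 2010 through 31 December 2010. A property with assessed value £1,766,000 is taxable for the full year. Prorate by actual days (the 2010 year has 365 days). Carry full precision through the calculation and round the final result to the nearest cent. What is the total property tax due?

£56,313.63

1 January – 30 July 2010: 211 days at 3.8% → £1,766,000 × 3.8% × 211/365 = £38,793.9397
31 July – 11 December 2010: 134 days at 2.15% → £1,766,000 × 2.15% × 134/365 = £13,939.3041
12 December – 31 December 2010: 20 days at 3.7% → £1,766,000 × 3.7% × 20/365 = £3,580.3836
Total = £56,313.6274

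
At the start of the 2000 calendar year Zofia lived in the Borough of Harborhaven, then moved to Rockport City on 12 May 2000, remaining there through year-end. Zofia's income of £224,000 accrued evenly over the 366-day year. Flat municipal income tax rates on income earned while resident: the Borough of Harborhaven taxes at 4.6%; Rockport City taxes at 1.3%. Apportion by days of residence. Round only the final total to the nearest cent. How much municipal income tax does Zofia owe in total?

The Borough of Harborhaven, 1 January – 11 May 2000: 132 days → £224,000 × 4.6% × 132/366 = £3,716.1967
Rockport City, 12 May – 31 December 2000: 234 days → £224,000 × 1.3% × 234/366 = £1,861.7705
Total = £5,577.9672

£5,577.97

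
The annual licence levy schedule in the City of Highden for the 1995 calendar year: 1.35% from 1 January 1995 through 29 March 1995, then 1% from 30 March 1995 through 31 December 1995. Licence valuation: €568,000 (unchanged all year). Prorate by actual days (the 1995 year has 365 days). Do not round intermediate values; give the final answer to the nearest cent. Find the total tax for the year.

€6,159.30

1 January – 29 March 1995: 88 days at 1.35% → €568,000 × 1.35% × 88/365 = €1,848.7233
30 March – 31 December 1995: 277 days at 1% → €568,000 × 1% × 277/365 = €4,310.5753
Total = €6,159.2986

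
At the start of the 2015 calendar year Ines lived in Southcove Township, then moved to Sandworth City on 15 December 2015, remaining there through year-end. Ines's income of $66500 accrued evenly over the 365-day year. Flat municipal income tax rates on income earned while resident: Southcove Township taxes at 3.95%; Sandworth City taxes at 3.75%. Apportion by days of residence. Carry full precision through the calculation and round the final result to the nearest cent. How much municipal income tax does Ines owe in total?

$2620.56

Southcove Township, 1 January – 14 December 2015: 348 days → $66500 × 3.95% × 348/365 = $2504.4082
Sandworth City, 15 December – 31 December 2015: 17 days → $66500 × 3.75% × 17/365 = $116.1473
Total = $2620.5555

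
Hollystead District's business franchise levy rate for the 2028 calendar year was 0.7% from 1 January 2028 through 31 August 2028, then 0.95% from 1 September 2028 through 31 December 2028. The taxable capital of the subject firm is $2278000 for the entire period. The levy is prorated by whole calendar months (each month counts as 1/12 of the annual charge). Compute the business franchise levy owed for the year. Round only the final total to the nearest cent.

$17844.33

1 January – 31 August 2028: 8 months at 0.7% → $2278000 × 0.7% × 8/12 = $10630.6667
1 September – 31 December 2028: 4 months at 0.95% → $2278000 × 0.95% × 4/12 = $7213.6667
Total = $17844.3333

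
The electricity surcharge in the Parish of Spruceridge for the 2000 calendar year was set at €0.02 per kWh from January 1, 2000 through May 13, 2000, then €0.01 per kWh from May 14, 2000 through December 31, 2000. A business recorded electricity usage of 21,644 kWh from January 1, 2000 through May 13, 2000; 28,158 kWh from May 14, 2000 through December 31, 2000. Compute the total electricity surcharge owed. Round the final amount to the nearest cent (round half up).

January 1 – May 13, 2000: 21,644 kWh at €0.02/kWh → €432.88
May 14 – December 31, 2000: 28,158 kWh at €0.01/kWh → €281.58

€714.46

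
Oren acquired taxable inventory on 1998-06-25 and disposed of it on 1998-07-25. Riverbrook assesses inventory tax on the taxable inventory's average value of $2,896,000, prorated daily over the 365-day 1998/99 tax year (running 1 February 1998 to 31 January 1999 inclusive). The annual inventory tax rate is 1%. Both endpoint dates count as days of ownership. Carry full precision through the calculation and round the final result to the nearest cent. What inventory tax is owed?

Days held (1998-06-25 to 1998-07-25): 31 out of 365
Tax = $2,896,000 × 1% × 31/365 = $2,459.6164

$2,459.62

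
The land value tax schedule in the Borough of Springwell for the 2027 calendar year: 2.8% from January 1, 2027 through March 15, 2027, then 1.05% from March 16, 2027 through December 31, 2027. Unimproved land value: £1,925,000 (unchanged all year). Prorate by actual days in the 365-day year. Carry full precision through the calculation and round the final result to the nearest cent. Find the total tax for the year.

£27,042.29

January 1 – March 15, 2027: 74 days at 2.8% → £1,925,000 × 2.8% × 74/365 = £10,927.6712
March 16 – December 31, 2027: 291 days at 1.05% → £1,925,000 × 1.05% × 291/365 = £16,114.6233
Total = £27,042.2945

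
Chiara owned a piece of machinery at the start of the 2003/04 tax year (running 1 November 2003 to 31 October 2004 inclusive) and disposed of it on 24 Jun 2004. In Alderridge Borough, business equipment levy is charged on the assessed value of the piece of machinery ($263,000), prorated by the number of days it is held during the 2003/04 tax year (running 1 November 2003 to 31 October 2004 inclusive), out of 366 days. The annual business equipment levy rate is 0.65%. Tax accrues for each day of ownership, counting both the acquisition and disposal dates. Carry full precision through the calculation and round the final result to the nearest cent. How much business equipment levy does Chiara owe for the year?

Days held (1 Nov 2003 – 24 Jun 2004): 237 out of 366
Tax = $263,000 × 0.65% × 237/366 = $1,106.9713

$1,106.97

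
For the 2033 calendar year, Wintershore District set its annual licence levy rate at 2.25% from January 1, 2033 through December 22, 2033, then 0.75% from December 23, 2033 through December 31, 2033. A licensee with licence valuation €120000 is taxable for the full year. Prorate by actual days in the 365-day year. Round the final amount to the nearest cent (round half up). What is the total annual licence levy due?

€2655.62

January 1 – December 22, 2033: 356 days at 2.25% → €120000 × 2.25% × 356/365 = €2633.4247
December 23 – December 31, 2033: 9 days at 0.75% → €120000 × 0.75% × 9/365 = €22.1918
Total = €2655.6164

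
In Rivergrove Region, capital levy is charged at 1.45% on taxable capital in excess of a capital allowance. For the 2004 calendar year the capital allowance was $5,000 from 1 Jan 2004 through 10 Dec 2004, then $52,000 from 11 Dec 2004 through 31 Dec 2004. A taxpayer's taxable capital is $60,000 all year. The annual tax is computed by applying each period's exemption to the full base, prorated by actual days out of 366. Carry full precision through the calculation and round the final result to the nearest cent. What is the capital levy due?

1 Jan – 10 Dec 2004: 345 days, exemption $5,000 → ($60,000 − $5,000) × 1.45% × 345/366 = $751.7418
11 Dec – 31 Dec 2004: 21 days, exemption $52,000 → ($60,000 − $52,000) × 1.45% × 21/366 = $6.6557
Total = $758.3975

$758.40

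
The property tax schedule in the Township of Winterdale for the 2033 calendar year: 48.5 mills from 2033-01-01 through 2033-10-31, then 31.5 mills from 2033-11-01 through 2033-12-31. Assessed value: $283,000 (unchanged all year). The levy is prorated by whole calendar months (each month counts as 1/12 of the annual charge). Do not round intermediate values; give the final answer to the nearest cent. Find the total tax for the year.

2033-01-01 to 2033-10-31: 10 months at 48.5 mills → $283,000 × 4.85% × 10/12 = $11,437.9167
2033-11-01 to 2033-12-31: 2 months at 31.5 mills → $283,000 × 3.15% × 2/12 = $1,485.7500
Total = $12,923.6667

$12,923.67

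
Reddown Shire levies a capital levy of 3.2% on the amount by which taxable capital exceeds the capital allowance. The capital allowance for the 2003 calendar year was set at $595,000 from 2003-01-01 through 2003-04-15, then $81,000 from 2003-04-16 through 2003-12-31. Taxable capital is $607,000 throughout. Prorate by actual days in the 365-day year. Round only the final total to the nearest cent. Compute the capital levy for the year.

2003-01-01 to 2003-04-15: 105 days, exemption $595,000 → ($607,000 − $595,000) × 3.2% × 105/365 = $110.4658
2003-04-16 to 2003-12-31: 260 days, exemption $81,000 → ($607,000 − $81,000) × 3.2% × 260/365 = $11,989.9178
Total = $12,100.3836

$12,100.38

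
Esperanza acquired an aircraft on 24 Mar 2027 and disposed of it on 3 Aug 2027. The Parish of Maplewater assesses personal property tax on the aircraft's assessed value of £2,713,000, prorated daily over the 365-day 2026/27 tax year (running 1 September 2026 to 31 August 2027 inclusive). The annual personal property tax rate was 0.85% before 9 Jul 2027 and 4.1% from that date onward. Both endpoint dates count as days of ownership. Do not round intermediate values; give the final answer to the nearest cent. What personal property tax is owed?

£14,683.65

24 Mar – 8 Jul 2027: 107 days at 0.85% → £2,713,000 × 0.85% × 107/365 = £6,760.2014
9 Jul – 3 Aug 2027: 26 days at 4.1% → £2,713,000 × 4.1% × 26/365 = £7,923.4466
Total = £14,683.6479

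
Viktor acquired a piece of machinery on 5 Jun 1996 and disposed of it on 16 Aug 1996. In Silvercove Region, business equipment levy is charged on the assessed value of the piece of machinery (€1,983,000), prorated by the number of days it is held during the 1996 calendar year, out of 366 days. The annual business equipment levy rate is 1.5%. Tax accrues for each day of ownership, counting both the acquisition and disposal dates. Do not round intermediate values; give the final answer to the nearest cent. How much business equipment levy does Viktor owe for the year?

Days held (5 Jun – 16 Aug 1996): 73 out of 366
Tax = €1,983,000 × 1.5% × 73/366 = €5,932.7459

€5,932.75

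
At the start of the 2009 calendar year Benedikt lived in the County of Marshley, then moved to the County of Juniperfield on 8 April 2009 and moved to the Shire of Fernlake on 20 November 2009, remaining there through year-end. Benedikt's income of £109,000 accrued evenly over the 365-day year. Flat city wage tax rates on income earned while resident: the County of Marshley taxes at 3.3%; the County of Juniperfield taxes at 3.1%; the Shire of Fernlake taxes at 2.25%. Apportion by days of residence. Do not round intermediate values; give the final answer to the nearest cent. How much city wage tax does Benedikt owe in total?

The County of Marshley, 1 January – 7 April 2009: 97 days → £109,000 × 3.3% × 97/365 = £955.9151
The County of Juniperfield, 8 April – 19 November 2009: 226 days → £109,000 × 3.1% × 226/365 = £2,092.2027
The Shire of Fernlake, 20 November – 31 December 2009: 42 days → £109,000 × 2.25% × 42/365 = £282.2055
Total = £3,330.3233

£3,330.32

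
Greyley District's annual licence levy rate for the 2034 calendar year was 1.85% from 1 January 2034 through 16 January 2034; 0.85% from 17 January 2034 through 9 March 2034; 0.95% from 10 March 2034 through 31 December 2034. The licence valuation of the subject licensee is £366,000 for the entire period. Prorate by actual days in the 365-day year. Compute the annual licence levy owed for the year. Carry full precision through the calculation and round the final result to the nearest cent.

1 January – 16 January 2034: 16 days at 1.85% → £366,000 × 1.85% × 16/365 = £296.8110
17 January – 9 March 2034: 52 days at 0.85% → £366,000 × 0.85% × 52/365 = £443.2110
10 March – 31 December 2034: 297 days at 0.95% → £366,000 × 0.95% × 297/365 = £2,829.2301
Total = £3,569.2521

£3,569.25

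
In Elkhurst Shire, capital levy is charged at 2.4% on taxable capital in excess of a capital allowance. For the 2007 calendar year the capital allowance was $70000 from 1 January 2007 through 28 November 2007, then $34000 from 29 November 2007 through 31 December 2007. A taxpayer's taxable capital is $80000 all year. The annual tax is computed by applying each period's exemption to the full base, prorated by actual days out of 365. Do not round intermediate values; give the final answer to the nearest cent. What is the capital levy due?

$318.12

1 January – 28 November 2007: 332 days, exemption $70000 → ($80000 − $70000) × 2.4% × 332/365 = $218.3014
29 November – 31 December 2007: 33 days, exemption $34000 → ($80000 − $34000) × 2.4% × 33/365 = $99.8137
Total = $318.1151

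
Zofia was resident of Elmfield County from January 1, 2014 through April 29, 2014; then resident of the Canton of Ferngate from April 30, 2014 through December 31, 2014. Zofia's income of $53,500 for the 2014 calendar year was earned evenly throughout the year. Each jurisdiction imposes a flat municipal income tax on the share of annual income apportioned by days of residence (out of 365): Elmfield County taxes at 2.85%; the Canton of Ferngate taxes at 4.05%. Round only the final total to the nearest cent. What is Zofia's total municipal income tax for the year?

Elmfield County, January 1 – April 29, 2014: 119 days → $53,500 × 2.85% × 119/365 = $497.1103
The Canton of Ferngate, April 30 – December 31, 2014: 246 days → $53,500 × 4.05% × 246/365 = $1,460.3301
Total = $1,957.4404

$1,957.44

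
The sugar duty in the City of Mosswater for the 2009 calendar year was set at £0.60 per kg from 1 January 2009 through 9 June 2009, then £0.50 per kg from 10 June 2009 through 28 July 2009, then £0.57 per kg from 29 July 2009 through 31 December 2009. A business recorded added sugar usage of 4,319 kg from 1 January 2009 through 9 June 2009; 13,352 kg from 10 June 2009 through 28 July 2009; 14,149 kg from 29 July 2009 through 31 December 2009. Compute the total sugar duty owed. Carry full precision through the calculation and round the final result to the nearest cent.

1 January – 9 June 2009: 4,319 kg at £0.60/kg → £2,591.40
10 June – 28 July 2009: 13,352 kg at £0.50/kg → £6,676.00
29 July – 31 December 2009: 14,149 kg at £0.57/kg → £8,064.93

£17,332.33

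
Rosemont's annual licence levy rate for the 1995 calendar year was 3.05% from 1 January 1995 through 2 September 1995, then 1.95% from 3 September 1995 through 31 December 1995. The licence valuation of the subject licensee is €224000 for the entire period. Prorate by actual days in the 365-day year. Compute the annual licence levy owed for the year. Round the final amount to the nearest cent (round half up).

€6021.92

1 January – 2 September 1995: 245 days at 3.05% → €224000 × 3.05% × 245/365 = €4585.8630
3 September – 31 December 1995: 120 days at 1.95% → €224000 × 1.95% × 120/365 = €1436.0548
Total = €6021.9178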